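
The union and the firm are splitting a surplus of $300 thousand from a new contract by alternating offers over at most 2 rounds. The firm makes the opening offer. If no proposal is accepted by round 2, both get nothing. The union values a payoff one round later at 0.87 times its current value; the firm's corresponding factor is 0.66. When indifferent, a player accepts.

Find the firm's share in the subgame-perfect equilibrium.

Round 2 (the union proposes): the firm will accept anything ≥ 0, so the union offers 0 and keeps 300.
Round 1 (the firm proposes): the union can get 300 next round, worth 0.87 × 300 = 261 now, so the firm offers 261, keeping 39.

39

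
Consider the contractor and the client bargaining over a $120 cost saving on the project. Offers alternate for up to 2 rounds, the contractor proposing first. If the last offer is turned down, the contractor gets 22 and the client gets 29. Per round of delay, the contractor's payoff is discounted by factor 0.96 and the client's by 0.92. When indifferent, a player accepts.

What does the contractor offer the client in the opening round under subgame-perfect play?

90.16

Solve by backward induction from round 2.
Round 2 (the client proposes): the contractor gets 22 if talks fail, so the client offers 22 and keeps 98.
Round 1 (the contractor proposes): the client can get 98 next round, worth 0.92 × 98 = 90.16 now, so the contractor offers 90.16, keeping 29.84.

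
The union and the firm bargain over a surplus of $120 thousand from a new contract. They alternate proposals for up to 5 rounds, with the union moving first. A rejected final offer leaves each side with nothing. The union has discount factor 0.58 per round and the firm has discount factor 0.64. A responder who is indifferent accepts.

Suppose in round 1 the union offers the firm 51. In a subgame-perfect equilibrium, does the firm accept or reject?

Accept

Work out the firm's continuation value if the offer is rejected.
Round 5 (the union proposes): rejection yields 0 for the firm; the union offers 0 and keeps 120.
Round 4 (the firm proposes): the union can get 120 next round, worth 0.58 × 120 = 69.6 now; the firm offers that and keeps 50.4.
Round 3 (the union proposes): the firm can get 50.4 next round, worth 0.64 × 50.4 = 32.256 now, so the union offers 32.256, keeping 87.744.
Round 2 (the firm proposes): the union can get 87.744 next round, worth 0.58 × 87.744 = 50.89152 now; the firm offers that and keeps 69.10848.
So by rejecting in round 1, the firm gets 69.10848 next round, worth 0.64 × 69.10848 = 44.2294272 now.
Offer 51 ≥ 44.2294272, so the firm accepts.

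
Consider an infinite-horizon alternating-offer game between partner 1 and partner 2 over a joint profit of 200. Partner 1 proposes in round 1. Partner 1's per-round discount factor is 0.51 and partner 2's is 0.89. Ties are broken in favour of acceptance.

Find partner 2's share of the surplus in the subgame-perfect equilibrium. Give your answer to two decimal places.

159.71

When partner 1 proposes, partner 2 accepts any offer worth at least 0.89 times what partner 2 would get by proposing next round; and vice versa.
This gives x = 200 − 0.89y and y = 200 − 0.51x, where x and y are each side's share when it proposes.
Hence (1 − 0.89·0.51)x = 200(1 − 0.89), i.e. 0.5461·x = 22.
x ≈ 40.2857; partner 2's share is 200 − x ≈ 159.7143.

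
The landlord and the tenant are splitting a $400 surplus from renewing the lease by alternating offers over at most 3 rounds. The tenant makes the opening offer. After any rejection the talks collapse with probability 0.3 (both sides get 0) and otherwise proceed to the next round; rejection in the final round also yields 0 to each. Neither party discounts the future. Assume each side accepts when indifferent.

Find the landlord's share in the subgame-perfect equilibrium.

Round 3 (the tenant proposes): the landlord will accept anything ≥ 0, so the tenant offers 0 and keeps 400.
Round 2 (the landlord proposes): rejecting gives the tenant an expected 0.7 × 400 = 280. The landlord offers 280 and keeps 400 − 280 = 120.
Round 1 (the tenant proposes): rejecting gives the landlord an expected 0.7 × 120 = 84; the tenant offers that and keeps 316.

84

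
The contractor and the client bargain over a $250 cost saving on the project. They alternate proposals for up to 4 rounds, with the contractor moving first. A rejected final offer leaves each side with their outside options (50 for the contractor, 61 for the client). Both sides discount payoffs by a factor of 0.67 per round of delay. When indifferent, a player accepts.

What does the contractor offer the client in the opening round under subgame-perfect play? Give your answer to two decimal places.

115.43

Round 4 (the client proposes): the contractor gets 50 if talks fail, so the client offers 50 and keeps 200.
Round 3 (the contractor proposes): the client can get 200 next round, worth 0.67 × 200 = 134 now. The contractor offers 134 and keeps 250 − 134 = 116.
Round 2 (the client proposes): the contractor can get 116 next round, worth 0.67 × 116 = 77.72 now; the client offers that and keeps 172.28.
Round 1 (the contractor proposes): the client can get 172.28 next round, worth 0.67 × 172.28 = 115.4276 now, so the contractor offers 115.4276, keeping 134.5724.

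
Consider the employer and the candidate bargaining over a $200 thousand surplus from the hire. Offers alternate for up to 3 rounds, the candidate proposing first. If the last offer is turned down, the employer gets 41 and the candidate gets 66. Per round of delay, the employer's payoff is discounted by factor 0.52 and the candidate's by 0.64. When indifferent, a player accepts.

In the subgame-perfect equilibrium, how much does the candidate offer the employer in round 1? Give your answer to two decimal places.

Round 3 (the candidate proposes): the employer gets 41 if talks fail, so the candidate offers 41 and keeps 159.
Round 2 (the employer proposes): the candidate can get 159 next round, worth 0.64 × 159 = 101.76 now, so the employer offers 101.76, keeping 98.24.
Round 1 (the candidate proposes): the employer can get 98.24 next round, worth 0.52 × 98.24 = 51.0848 now, so the candidate offers 51.0848, keeping 148.9152.

51.08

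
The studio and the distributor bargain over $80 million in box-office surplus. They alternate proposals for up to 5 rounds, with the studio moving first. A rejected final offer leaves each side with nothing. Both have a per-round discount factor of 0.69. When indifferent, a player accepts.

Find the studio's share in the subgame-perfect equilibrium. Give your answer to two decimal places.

54.74

Round 5 (the studio proposes): the distributor will accept anything ≥ 0, so the studio offers 0 and keeps 80.
Round 4 (the distributor proposes): the studio can get 80 next round, worth 0.69 × 80 = 55.2 now; the distributor offers that and keeps 24.8.
Round 3 (the studio proposes): the distributor can get 24.8 next round, worth 0.69 × 24.8 = 17.112 now, so the studio offers 17.112, keeping 62.888.
Round 2 (the distributor proposes): the studio can get 62.888 next round, worth 0.69 × 62.888 = 43.39272 now, so the distributor offers 43.39272, keeping 36.60728.
Round 1 (the studio proposes): the distributor can get 36.60728 next round, worth 0.69 × 36.60728 = 25.2590232 now. The studio offers 25.2590232 and keeps 80 − 25.2590232 = 54.7409768.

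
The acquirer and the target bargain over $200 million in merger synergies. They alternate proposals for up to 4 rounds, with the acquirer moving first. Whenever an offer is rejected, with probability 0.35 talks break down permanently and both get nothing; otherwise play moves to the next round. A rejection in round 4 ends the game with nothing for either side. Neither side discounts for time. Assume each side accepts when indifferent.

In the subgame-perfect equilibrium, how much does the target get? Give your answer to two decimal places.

100.43

Round 4 (the target proposes): rejection yields 0 for the acquirer; the target offers 0 and keeps 200.
Round 3 (the acquirer proposes): rejecting gives the target an expected 0.65 × 200 = 130; the acquirer offers that and keeps 70.
Round 2 (the target proposes): rejecting gives the acquirer an expected 0.65 × 70 = 45.5, so the target offers 45.5, keeping 154.5.
Round 1 (the acquirer proposes): rejecting gives the target an expected 0.65 × 154.5 = 100.425. The acquirer offers 100.425 and keeps 200 − 100.425 = 99.575.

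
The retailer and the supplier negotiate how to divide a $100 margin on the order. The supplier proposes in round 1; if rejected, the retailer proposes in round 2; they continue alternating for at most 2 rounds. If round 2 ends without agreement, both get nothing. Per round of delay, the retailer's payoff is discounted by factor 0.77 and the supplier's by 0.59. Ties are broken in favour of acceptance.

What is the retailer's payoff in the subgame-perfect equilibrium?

Round 2 (the retailer proposes): rejection yields 0 for the supplier; the retailer offers 0 and keeps 100.
Round 1 (the supplier proposes): the retailer can get 100 next round, worth 0.77 × 100 = 77 now, so the supplier offers 77, keeping 23.

77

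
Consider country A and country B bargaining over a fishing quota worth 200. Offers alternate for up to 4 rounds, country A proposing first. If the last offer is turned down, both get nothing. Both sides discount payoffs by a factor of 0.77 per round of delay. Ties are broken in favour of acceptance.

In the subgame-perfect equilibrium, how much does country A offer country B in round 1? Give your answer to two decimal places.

126.73

Round 4 (country B proposes): rejection yields 0 for country A; country B offers 0 and keeps 200.
Round 3 (country A proposes): country B can get 200 next round, worth 0.77 × 200 = 154 now, so country A offers 154, keeping 46.
Round 2 (country B proposes): country A can get 46 next round, worth 0.77 × 46 = 35.42 now. Country B offers 35.42 and keeps 200 − 35.42 = 164.58.
Round 1 (country A proposes): country B can get 164.58 next round, worth 0.77 × 164.58 = 126.7266 now; country A offers that and keeps 73.2734.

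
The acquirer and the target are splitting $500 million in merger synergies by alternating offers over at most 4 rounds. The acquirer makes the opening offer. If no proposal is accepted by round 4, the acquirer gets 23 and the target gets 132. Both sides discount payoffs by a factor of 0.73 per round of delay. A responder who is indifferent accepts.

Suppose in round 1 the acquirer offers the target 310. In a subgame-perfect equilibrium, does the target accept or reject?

Accept

Round 4 (the target proposes): the acquirer gets 23 if talks fail, so the target offers 23 and keeps 477.
Round 3 (the acquirer proposes): the target can get 477 next round, worth 0.73 × 477 = 348.21 now, so the acquirer offers 348.21, keeping 151.79.
Round 2 (the target proposes): the acquirer can get 151.79 next round, worth 0.73 × 151.79 = 110.8067 now, so the target offers 110.8067, keeping 389.1933.
So by rejecting in round 1, the target gets 389.1933 next round, worth 0.73 × 389.1933 = 284.111109 now.
Offer 310 ≥ 284.111109, so the target accepts.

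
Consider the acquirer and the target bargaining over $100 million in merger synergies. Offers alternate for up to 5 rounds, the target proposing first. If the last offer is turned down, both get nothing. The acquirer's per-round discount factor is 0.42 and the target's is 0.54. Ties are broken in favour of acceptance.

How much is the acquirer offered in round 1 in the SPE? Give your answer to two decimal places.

23.70

By backward induction:
Round 5 (the target proposes): the acquirer will accept anything ≥ 0, so the target offers 0 and keeps 100.
Round 4 (the acquirer proposes): the target can get 100 next round, worth 0.54 × 100 = 54 now, so the acquirer offers 54, keeping 46.
Round 3 (the target proposes): the acquirer can get 46 next round, worth 0.42 × 46 = 19.32 now, so the target offers 19.32, keeping 80.68.
Round 2 (the acquirer proposes): the target can get 80.68 next round, worth 0.54 × 80.68 = 43.5672 now, so the acquirer offers 43.5672, keeping 56.4328.
Round 1 (the target proposes): the acquirer can get 56.4328 next round, worth 0.42 × 56.4328 = 23.701776 now. The target offers 23.701776 and keeps 100 − 23.701776 = 76.298224.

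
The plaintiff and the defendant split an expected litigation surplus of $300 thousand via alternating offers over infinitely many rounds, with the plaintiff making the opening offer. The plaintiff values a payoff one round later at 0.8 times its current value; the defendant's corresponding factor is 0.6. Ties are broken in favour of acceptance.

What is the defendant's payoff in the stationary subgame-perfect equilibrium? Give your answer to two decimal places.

Let x be the plaintiff's share when the plaintiff proposes and y be the defendant's share when the defendant proposes.
The defendant accepts iff offered ≥ 0.6·y, so x = 300 − 0.6y. Symmetrically y = 300 − 0.8x.
Substituting: x = 300 − 0.6(300 − 0.8x), giving x(1 − 0.8·0.6) = 300(1 − 0.6).
So x = 300 × 0.4 / 0.52 ≈ 230.7692, and the defendant receives 300 − x ≈ 69.2308.

69.23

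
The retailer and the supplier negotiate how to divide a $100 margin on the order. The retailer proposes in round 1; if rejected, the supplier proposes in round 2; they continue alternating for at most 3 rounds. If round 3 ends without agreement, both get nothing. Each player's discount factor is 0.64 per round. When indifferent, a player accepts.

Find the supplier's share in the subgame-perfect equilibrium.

Round 3 (the retailer proposes): rejection yields 0 for the supplier; the retailer offers 0 and keeps 100.
Round 2 (the supplier proposes): the retailer can get 100 next round, worth 0.64 × 100 = 64 now; the supplier offers that and keeps 36.
Round 1 (the retailer proposes): the supplier can get 36 next round, worth 0.64 × 36 = 23.04 now. The retailer offers 23.04 and keeps 100 − 23.04 = 76.96.

23.04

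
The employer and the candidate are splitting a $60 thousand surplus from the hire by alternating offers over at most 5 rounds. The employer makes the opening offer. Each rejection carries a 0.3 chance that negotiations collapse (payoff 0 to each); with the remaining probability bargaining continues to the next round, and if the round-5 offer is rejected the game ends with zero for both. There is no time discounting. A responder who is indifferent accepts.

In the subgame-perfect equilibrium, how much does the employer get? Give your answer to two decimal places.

By backward induction:
Round 5 (the employer proposes): the candidate will accept anything ≥ 0, so the employer offers 0 and keeps 60.
Round 4 (the candidate proposes): rejecting gives the employer an expected 0.7 × 60 = 42; the candidate offers that and keeps 18.
Round 3 (the employer proposes): rejecting gives the candidate an expected 0.7 × 18 = 12.6. The employer offers 12.6 and keeps 60 − 12.6 = 47.4.
Round 2 (the candidate proposes): rejecting gives the employer an expected 0.7 × 47.4 = 33.18. The candidate offers 33.18 and keeps 60 − 33.18 = 26.82.
Round 1 (the employer proposes): rejecting gives the candidate an expected 0.7 × 26.82 = 18.774; the employer offers that and keeps 41.226.

41.23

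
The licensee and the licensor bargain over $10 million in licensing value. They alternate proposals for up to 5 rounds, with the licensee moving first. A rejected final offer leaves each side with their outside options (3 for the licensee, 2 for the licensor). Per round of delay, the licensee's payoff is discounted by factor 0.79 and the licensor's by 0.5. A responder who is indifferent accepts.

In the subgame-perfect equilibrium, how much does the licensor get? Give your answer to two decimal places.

1.78

Work backward from the last round.
Round 5 (the licensee proposes): the licensor gets 2 if talks fail, so the licensee offers 2 and keeps 8.
Round 4 (the licensor proposes): the licensee can get 8 next round, worth 0.79 × 8 = 6.32 now. The licensor offers 6.32 and keeps 10 − 6.32 = 3.68.
Round 3 (the licensee proposes): the licensor can get 3.68 next round, worth 0.5 × 3.68 = 1.84 now. The licensee offers 1.84 and keeps 10 − 1.84 = 8.16.
Round 2 (the licensor proposes): the licensee can get 8.16 next round, worth 0.79 × 8.16 = 6.4464 now; the licensor offers that and keeps 3.5536.
Round 1 (the licensee proposes): the licensor can get 3.5536 next round, worth 0.5 × 3.5536 = 1.7768 now; the licensee offers that and keeps 8.2232.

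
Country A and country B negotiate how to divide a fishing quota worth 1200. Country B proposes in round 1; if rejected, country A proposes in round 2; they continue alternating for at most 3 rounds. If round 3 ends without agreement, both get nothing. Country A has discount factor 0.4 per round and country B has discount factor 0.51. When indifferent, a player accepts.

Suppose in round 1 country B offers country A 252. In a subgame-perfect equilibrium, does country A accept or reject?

Accept

Round 3 (country B proposes): country A will accept anything ≥ 0, so country B offers 0 and keeps 1200.
Round 2 (country A proposes): country B can get 1200 next round, worth 0.51 × 1200 = 612 now, so country A offers 612, keeping 588.
So by rejecting in round 1, country A gets 588 next round, worth 0.4 × 588 = 235.2 now.
Offer 252 ≥ 235.2, so country A accepts.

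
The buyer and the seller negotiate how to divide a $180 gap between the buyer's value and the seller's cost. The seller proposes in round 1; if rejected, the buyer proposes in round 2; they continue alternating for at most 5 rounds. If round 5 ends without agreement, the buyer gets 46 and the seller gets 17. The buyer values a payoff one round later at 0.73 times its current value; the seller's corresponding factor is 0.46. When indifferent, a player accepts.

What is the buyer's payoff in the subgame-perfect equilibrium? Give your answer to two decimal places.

Round 5 (the seller proposes): the buyer gets 46 if talks fail, so the seller offers 46 and keeps 134.
Round 4 (the buyer proposes): the seller can get 134 next round, worth 0.46 × 134 = 61.64 now; the buyer offers that and keeps 118.36.
Round 3 (the seller proposes): the buyer can get 118.36 next round, worth 0.73 × 118.36 = 86.4028 now; the seller offers that and keeps 93.5972.
Round 2 (the buyer proposes): the seller can get 93.5972 next round, worth 0.46 × 93.5972 = 43.054712 now. The buyer offers 43.054712 and keeps 180 − 43.054712 = 136.945288.
Round 1 (the seller proposes): the buyer can get 136.945288 next round, worth 0.73 × 136.945288 = 99.97006024 now, so the seller offers 99.97006024, keeping 80.02993976.

99.97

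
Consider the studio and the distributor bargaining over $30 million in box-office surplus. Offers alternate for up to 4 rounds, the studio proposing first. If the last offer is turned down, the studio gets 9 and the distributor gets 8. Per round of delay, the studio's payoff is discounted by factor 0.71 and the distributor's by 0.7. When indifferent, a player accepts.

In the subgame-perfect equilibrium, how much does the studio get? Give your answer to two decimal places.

16.60

By backward induction:
Round 4 (the distributor proposes): the studio gets 9 if talks fail, so the distributor offers 9 and keeps 21.
Round 3 (the studio proposes): the distributor can get 21 next round, worth 0.7 × 21 = 14.7 now, so the studio offers 14.7, keeping 15.3.
Round 2 (the distributor proposes): the studio can get 15.3 next round, worth 0.71 × 15.3 = 10.863 now, so the distributor offers 10.863, keeping 19.137.
Round 1 (the studio proposes): the distributor can get 19.137 next round, worth 0.7 × 19.137 = 13.3959 now; the studio offers that and keeps 16.6041.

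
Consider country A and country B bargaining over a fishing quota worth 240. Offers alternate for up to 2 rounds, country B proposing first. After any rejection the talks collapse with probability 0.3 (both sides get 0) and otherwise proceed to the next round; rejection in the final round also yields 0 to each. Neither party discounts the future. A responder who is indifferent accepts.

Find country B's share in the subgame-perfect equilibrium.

By backward induction:
Round 2 (country A proposes): rejection yields 0 for country B; country A offers 0 and keeps 240.
Round 1 (country B proposes): rejecting gives country A an expected 0.7 × 240 = 168, so country B offers 168, keeping 72.

72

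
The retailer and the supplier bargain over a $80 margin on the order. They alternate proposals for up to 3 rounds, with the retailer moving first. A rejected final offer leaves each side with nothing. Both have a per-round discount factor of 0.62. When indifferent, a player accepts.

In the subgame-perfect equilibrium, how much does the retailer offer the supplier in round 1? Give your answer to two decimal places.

18.85

Round 3 (the retailer proposes): rejection yields 0 for the supplier; the retailer offers 0 and keeps 80.
Round 2 (the supplier proposes): the retailer can get 80 next round, worth 0.62 × 80 = 49.6 now. The supplier offers 49.6 and keeps 80 − 49.6 = 30.4.
Round 1 (the retailer proposes): the supplier can get 30.4 next round, worth 0.62 × 30.4 = 18.848 now, so the retailer offers 18.848, keeping 61.152.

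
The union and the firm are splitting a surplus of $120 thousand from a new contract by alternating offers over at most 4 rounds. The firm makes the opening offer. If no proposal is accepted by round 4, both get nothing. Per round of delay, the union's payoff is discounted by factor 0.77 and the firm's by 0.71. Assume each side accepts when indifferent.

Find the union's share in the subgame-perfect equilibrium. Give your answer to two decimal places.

77.31

Round 4 (the union proposes): the firm will accept anything ≥ 0, so the union offers 0 and keeps 120.
Round 3 (the firm proposes): the union can get 120 next round, worth 0.77 × 120 = 92.4 now. The firm offers 92.4 and keeps 120 − 92.4 = 27.6.
Round 2 (the union proposes): the firm can get 27.6 next round, worth 0.71 × 27.6 = 19.596 now, so the union offers 19.596, keeping 100.404.
Round 1 (the firm proposes): the union can get 100.404 next round, worth 0.77 × 100.404 = 77.31108 now, so the firm offers 77.31108, keeping 42.68892.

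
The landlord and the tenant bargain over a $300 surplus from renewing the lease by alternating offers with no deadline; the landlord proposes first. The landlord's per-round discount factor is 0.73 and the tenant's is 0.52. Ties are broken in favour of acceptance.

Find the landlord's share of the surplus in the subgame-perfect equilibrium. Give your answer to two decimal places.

In a stationary SPE each proposer offers the other exactly their discounted continuation value.
If the landlord keeps x when proposing and the tenant keeps y when proposing, then x = 300 − 0.52y and y = 300 − 0.73x.
Solving: x = 300(1 − 0.52) / (1 − 0.73·0.52) = 144 / 0.6204 ≈ 232.1083.
The tenant gets 300 − 232.1083 ≈ 67.8917.

232.11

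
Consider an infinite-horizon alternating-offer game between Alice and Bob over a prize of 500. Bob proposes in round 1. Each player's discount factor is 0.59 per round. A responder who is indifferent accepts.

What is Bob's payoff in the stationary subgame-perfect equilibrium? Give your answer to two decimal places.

314.47

In a stationary SPE each proposer offers the other exactly their discounted continuation value.
If Bob keeps x when proposing and Alice keeps y when proposing, then x = 500 − 0.59y and y = 500 − 0.59x.
Solving: x = 500(1 − 0.59) / (1 − 0.59·0.59) = 205 / 0.6519 ≈ 314.4654.
Alice gets 500 − 314.4654 ≈ 185.5346.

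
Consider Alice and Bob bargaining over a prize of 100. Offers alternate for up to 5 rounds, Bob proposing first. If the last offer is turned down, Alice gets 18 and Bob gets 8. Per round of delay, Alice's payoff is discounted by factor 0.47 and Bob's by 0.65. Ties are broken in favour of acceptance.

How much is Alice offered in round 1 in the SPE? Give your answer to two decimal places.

23.16

Work backward from the last round.
Round 5 (Bob proposes): Alice gets 18 if talks fail, so Bob offers 18 and keeps 82.
Round 4 (Alice proposes): Bob can get 82 next round, worth 0.65 × 82 = 53.3 now; Alice offers that and keeps 46.7.
Round 3 (Bob proposes): Alice can get 46.7 next round, worth 0.47 × 46.7 = 21.949 now, so Bob offers 21.949, keeping 78.051.
Round 2 (Alice proposes): Bob can get 78.051 next round, worth 0.65 × 78.051 = 50.73315 now, so Alice offers 50.73315, keeping 49.26685.
Round 1 (Bob proposes): Alice can get 49.26685 next round, worth 0.47 × 49.26685 = 23.1554195 now. Bob offers 23.1554195 and keeps 100 − 23.1554195 = 76.8445805.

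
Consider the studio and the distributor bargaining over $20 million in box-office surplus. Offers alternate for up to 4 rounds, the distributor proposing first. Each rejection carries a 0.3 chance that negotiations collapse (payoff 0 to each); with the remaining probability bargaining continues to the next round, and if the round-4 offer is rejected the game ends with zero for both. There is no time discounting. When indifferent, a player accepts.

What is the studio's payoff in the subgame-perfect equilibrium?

11.06

Round 4 (the studio proposes): the distributor will accept anything ≥ 0, so the studio offers 0 and keeps 20.
Round 3 (the distributor proposes): rejecting gives the studio an expected 0.7 × 20 = 14, so the distributor offers 14, keeping 6.
Round 2 (the studio proposes): rejecting gives the distributor an expected 0.7 × 6 = 4.2. The studio offers 4.2 and keeps 20 − 4.2 = 15.8.
Round 1 (the distributor proposes): rejecting gives the studio an expected 0.7 × 15.8 = 11.06. The distributor offers 11.06 and keeps 20 − 11.06 = 8.94.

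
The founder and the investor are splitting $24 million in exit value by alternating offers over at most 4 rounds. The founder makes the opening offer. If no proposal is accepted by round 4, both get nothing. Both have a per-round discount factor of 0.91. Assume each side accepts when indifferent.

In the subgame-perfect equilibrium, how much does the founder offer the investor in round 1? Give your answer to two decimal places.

20.05

Round 4 (the investor proposes): rejection yields 0 for the founder; the investor offers 0 and keeps 24.
Round 3 (the founder proposes): the investor can get 24 next round, worth 0.91 × 24 = 21.84 now. The founder offers 21.84 and keeps 24 − 21.84 = 2.16.
Round 2 (the investor proposes): the founder can get 2.16 next round, worth 0.91 × 2.16 = 1.9656 now; the investor offers that and keeps 22.0344.
Round 1 (the founder proposes): the investor can get 22.0344 next round, worth 0.91 × 22.0344 = 20.051304 now, so the founder offers 20.051304, keeping 3.948696.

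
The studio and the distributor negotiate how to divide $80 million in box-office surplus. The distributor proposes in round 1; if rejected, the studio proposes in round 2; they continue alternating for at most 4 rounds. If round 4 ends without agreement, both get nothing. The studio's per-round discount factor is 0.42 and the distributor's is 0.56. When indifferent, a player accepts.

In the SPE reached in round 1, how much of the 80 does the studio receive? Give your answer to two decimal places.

22.69

Round 4 (the studio proposes): the distributor will accept anything ≥ 0, so the studio offers 0 and keeps 80.
Round 3 (the distributor proposes): the studio can get 80 next round, worth 0.42 × 80 = 33.6 now, so the distributor offers 33.6, keeping 46.4.
Round 2 (the studio proposes): the distributor can get 46.4 next round, worth 0.56 × 46.4 = 25.984 now, so the studio offers 25.984, keeping 54.016.
Round 1 (the distributor proposes): the studio can get 54.016 next round, worth 0.42 × 54.016 = 22.68672 now. The distributor offers 22.68672 and keeps 80 − 22.68672 = 57.31328.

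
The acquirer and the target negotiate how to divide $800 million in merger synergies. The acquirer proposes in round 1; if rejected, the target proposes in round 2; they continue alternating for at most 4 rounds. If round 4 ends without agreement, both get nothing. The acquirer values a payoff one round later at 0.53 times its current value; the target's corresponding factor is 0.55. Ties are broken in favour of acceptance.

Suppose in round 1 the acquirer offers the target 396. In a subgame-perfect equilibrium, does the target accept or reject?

Work out the target's continuation value if the offer is rejected.
Round 4 (the target proposes): rejection yields 0 for the acquirer; the target offers 0 and keeps 800.
Round 3 (the acquirer proposes): the target can get 800 next round, worth 0.55 × 800 = 440 now, so the acquirer offers 440, keeping 360.
Round 2 (the target proposes): the acquirer can get 360 next round, worth 0.53 × 360 = 190.8 now, so the target offers 190.8, keeping 609.2.
So by rejecting in round 1, the target gets 609.2 next round, worth 0.55 × 609.2 = 335.06 now.
Offer 396 ≥ 335.06, so the target accepts.

Accept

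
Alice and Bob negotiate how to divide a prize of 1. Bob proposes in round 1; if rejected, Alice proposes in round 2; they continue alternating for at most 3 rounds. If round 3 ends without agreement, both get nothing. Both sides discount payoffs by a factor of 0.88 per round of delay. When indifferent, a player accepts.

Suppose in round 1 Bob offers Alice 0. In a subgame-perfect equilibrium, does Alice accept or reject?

Reject

Round 3 (Bob proposes): Alice will accept anything ≥ 0, so Bob offers 0 and keeps 1.
Round 2 (Alice proposes): Bob can get 1 next round, worth 0.88 × 1 = 0.88 now. Alice offers 0.88 and keeps 1 − 0.88 = 0.12.
So by rejecting in round 1, Alice gets 0.12 next round, worth 0.88 × 0.12 = 0.1056 now.
Offer 0 < 0.1056, so Alice rejects.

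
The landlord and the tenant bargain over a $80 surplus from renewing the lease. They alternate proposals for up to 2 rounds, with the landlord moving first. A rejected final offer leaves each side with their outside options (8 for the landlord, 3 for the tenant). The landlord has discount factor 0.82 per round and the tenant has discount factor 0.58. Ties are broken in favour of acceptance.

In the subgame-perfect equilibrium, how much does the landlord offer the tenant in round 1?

41.76

By backward induction:
Round 2 (the tenant proposes): the landlord gets 8 if talks fail, so the tenant offers 8 and keeps 72.
Round 1 (the landlord proposes): the tenant can get 72 next round, worth 0.58 × 72 = 41.76 now, so the landlord offers 41.76, keeping 38.24.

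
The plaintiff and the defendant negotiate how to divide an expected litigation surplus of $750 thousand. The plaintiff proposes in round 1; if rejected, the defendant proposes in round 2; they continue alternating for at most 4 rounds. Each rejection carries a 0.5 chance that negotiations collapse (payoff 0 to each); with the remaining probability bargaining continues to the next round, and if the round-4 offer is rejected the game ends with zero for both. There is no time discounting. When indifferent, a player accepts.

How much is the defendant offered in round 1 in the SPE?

281.25

By backward induction:
Round 4 (the defendant proposes): the plaintiff will accept anything ≥ 0, so the defendant offers 0 and keeps 750.
Round 3 (the plaintiff proposes): rejecting gives the defendant an expected 0.5 × 750 = 375. The plaintiff offers 375 and keeps 750 − 375 = 375.
Round 2 (the defendant proposes): rejecting gives the plaintiff an expected 0.5 × 375 = 187.5. The defendant offers 187.5 and keeps 750 − 187.5 = 562.5.
Round 1 (the plaintiff proposes): rejecting gives the defendant an expected 0.5 × 562.5 = 281.25, so the plaintiff offers 281.25, keeping 468.75.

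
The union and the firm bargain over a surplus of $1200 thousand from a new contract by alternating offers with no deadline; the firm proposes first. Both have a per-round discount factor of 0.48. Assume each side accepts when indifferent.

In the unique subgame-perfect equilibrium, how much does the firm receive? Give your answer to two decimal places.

In a stationary SPE each proposer offers the other exactly their discounted continuation value.
If the firm keeps x when proposing and the union keeps y when proposing, then x = 1200 − 0.48y and y = 1200 − 0.48x.
Solving: x = 1200(1 − 0.48) / (1 − 0.48·0.48) = 624 / 0.7696 ≈ 810.8108.
The union gets 1200 − 810.8108 ≈ 389.1892.

810.81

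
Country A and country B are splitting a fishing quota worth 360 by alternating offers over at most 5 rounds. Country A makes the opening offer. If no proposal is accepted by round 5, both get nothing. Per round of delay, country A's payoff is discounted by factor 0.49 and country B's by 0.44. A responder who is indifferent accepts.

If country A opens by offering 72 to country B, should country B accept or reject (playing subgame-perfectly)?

Reject

Work out country B's continuation value if the offer is rejected.
Round 5 (country A proposes): country B will accept anything ≥ 0, so country A offers 0 and keeps 360.
Round 4 (country B proposes): country A can get 360 next round, worth 0.49 × 360 = 176.4 now; country B offers that and keeps 183.6.
Round 3 (country A proposes): country B can get 183.6 next round, worth 0.44 × 183.6 = 80.784 now; country A offers that and keeps 279.216.
Round 2 (country B proposes): country A can get 279.216 next round, worth 0.49 × 279.216 = 136.81584 now, so country B offers 136.81584, keeping 223.18416.
So by rejecting in round 1, country B gets 223.18416 next round, worth 0.44 × 223.18416 = 98.2010304 now.
Offer 72 < 98.2010304, so country B rejects.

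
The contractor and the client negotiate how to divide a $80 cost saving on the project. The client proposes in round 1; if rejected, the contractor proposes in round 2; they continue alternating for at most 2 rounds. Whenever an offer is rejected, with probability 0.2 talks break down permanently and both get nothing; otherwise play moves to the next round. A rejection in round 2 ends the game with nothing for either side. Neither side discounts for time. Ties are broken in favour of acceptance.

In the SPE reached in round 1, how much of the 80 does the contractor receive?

Round 2 (the contractor proposes): the client will accept anything ≥ 0, so the contractor offers 0 and keeps 80.
Round 1 (the client proposes): rejecting gives the contractor an expected 0.8 × 80 = 64, so the client offers 64, keeping 16.

64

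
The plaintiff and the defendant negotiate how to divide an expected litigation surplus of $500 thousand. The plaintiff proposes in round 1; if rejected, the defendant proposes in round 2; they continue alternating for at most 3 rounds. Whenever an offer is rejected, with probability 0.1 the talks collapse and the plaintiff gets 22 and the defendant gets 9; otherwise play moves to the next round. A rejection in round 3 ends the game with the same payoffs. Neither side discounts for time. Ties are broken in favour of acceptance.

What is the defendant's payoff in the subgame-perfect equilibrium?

Round 3 (the plaintiff proposes): the defendant gets 9 if talks fail, so the plaintiff offers 9 and keeps 491.
Round 2 (the defendant proposes): rejecting gives the plaintiff an expected 0.9 × 491 + 0.1 × 22 = 444.1, so the defendant offers 444.1, keeping 55.9.
Round 1 (the plaintiff proposes): rejecting gives the defendant an expected 0.9 × 55.9 + 0.1 × 9 = 51.21. The plaintiff offers 51.21 and keeps 500 − 51.21 = 448.79.

51.21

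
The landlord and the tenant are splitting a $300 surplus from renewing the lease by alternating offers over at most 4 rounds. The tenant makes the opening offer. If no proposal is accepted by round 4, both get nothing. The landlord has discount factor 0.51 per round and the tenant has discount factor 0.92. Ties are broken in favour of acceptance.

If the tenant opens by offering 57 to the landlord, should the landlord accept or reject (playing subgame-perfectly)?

Reject

Round 4 (the landlord proposes): rejection yields 0 for the tenant; the landlord offers 0 and keeps 300.
Round 3 (the tenant proposes): the landlord can get 300 next round, worth 0.51 × 300 = 153 now, so the tenant offers 153, keeping 147.
Round 2 (the landlord proposes): the tenant can get 147 next round, worth 0.92 × 147 = 135.24 now. The landlord offers 135.24 and keeps 300 − 135.24 = 164.76.
So by rejecting in round 1, the landlord gets 164.76 next round, worth 0.51 × 164.76 = 84.0276 now.
Offer 57 < 84.0276, so the landlord rejects.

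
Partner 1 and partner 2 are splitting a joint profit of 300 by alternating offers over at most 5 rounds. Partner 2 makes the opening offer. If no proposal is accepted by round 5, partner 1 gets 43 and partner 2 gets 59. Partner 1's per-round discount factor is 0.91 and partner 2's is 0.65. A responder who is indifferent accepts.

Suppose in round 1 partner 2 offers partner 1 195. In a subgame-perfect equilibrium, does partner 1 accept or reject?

Work out partner 1's continuation value if the offer is rejected.
Round 5 (partner 2 proposes): partner 1 gets 43 if talks fail, so partner 2 offers 43 and keeps 257.
Round 4 (partner 1 proposes): partner 2 can get 257 next round, worth 0.65 × 257 = 167.05 now, so partner 1 offers 167.05, keeping 132.95.
Round 3 (partner 2 proposes): partner 1 can get 132.95 next round, worth 0.91 × 132.95 = 120.9845 now. Partner 2 offers 120.9845 and keeps 300 − 120.9845 = 179.0155.
Round 2 (partner 1 proposes): partner 2 can get 179.0155 next round, worth 0.65 × 179.0155 = 116.360075 now, so partner 1 offers 116.360075, keeping 183.639925.
So by rejecting in round 1, partner 1 gets 183.639925 next round, worth 0.91 × 183.639925 = 167.11233175 now.
Offer 195 ≥ 167.11233175, so partner 1 accepts.

Accept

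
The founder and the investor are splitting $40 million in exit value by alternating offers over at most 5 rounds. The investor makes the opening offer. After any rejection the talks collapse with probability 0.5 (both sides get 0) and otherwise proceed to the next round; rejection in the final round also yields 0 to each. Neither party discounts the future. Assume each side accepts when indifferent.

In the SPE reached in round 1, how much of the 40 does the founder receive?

Round 5 (the investor proposes): rejection yields 0 for the founder; the investor offers 0 and keeps 40.
Round 4 (the founder proposes): rejecting gives the investor an expected 0.5 × 40 = 20; the founder offers that and keeps 20.
Round 3 (the investor proposes): rejecting gives the founder an expected 0.5 × 20 = 10. The investor offers 10 and keeps 40 − 10 = 30.
Round 2 (the founder proposes): rejecting gives the investor an expected 0.5 × 30 = 15; the founder offers that and keeps 25.
Round 1 (the investor proposes): rejecting gives the founder an expected 0.5 × 25 = 12.5, so the investor offers 12.5, keeping 27.5.

12.5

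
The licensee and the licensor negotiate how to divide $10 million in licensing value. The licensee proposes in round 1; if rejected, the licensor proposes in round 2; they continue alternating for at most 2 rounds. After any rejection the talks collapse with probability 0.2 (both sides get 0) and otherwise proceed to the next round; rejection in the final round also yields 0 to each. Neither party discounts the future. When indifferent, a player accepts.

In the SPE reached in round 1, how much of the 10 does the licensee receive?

Round 2 (the licensor proposes): rejection yields 0 for the licensee; the licensor offers 0 and keeps 10.
Round 1 (the licensee proposes): rejecting gives the licensor an expected 0.8 × 10 = 8. The licensee offers 8 and keeps 10 − 8 = 2.

2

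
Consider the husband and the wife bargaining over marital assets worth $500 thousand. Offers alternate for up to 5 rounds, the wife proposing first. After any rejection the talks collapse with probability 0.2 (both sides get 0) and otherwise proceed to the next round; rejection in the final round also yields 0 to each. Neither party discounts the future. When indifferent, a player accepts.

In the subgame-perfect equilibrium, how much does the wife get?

Round 5 (the wife proposes): the husband will accept anything ≥ 0, so the wife offers 0 and keeps 500.
Round 4 (the husband proposes): rejecting gives the wife an expected 0.8 × 500 = 400. The husband offers 400 and keeps 500 − 400 = 100.
Round 3 (the wife proposes): rejecting gives the husband an expected 0.8 × 100 = 80; the wife offers that and keeps 420.
Round 2 (the husband proposes): rejecting gives the wife an expected 0.8 × 420 = 336. The husband offers 336 and keeps 500 − 336 = 164.
Round 1 (the wife proposes): rejecting gives the husband an expected 0.8 × 164 = 131.2, so the wife offers 131.2, keeping 368.8.

368.8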